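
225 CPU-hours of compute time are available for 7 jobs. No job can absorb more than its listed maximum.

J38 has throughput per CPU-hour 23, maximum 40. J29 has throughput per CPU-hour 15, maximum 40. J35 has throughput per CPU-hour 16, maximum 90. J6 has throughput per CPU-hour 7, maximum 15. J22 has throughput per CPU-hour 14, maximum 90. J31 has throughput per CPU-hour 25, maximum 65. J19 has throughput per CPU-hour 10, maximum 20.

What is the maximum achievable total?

Highest throughput per CPU-hour first: J31 25 > J38 23 > J35 16 > J29 15 > J22 14 > J19 10 > J6 7.
J31: +65 to 65 (cap) — 160 left.
J38 takes 40 to reach its cap of 40 — 120 left.
J35: +90 to 90 (cap) — 30 left.
J29: +30 (room for 40) → 30. Pool exhausted.
Total = 23×40 + 15×30 + 16×90 + 25×65 = 4435.

4435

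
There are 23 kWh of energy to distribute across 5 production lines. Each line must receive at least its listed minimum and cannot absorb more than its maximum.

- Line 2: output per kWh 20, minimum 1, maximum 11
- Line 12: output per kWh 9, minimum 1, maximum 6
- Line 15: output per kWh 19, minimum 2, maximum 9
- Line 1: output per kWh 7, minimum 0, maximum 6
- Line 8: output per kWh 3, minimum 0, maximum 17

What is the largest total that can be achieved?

Meeting every minimum uses 1+1+2+0+0 = 4 kWh, leaving 19.
Highest output per kWh first: Line 2 20 > Line 15 19 > Line 12 9 > Line 1 7 > Line 8 3.
Line 2: +10 to 11 (cap) — 9 left.
Line 15 takes 7 more to reach its cap of 9 — 2 left.
Line 12: +2 (room for 5) → 3. Pool exhausted.
Total = 20×11 + 9×3 + 19×9 = 418.

418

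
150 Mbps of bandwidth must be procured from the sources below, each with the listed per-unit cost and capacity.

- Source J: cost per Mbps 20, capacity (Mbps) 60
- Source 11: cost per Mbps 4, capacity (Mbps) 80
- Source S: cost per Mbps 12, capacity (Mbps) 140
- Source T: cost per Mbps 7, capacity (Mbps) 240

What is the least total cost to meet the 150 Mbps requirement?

810

Fill from the cheapest source first.
Source 11 (4): use full 80 ; 70 Mbps to go.
Take 70 from Source T at 7 to finish.
Source S, Source J: unused.
Cost = 80×4 + 70×7 = 810.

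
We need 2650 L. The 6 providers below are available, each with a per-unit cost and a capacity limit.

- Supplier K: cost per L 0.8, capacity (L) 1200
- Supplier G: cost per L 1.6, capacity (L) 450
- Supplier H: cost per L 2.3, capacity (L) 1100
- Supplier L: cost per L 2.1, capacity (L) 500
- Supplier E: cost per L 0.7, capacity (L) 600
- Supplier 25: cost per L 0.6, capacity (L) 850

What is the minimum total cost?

1890

Cheapest first:
Take 850 from Supplier 25 at 0.6 — need 1800 more.
Supplier E (0.7): use full 600 — 1200 L to go.
Take 1200 from Supplier K at 0.8 — need 0 more.
Supplier G, Supplier L, Supplier H: unused.
Cost = 850×0.6 + 600×0.7 + 1200×0.8 = 1890.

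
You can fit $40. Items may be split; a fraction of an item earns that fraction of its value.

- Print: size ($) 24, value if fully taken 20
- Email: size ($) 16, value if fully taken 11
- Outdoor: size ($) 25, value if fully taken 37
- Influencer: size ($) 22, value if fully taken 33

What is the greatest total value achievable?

59.64

Sort by value density: Influencer 33/22≈1.5, Outdoor 37/25≈1.48, Print 20/24≈0.833, Email 11/16≈0.688.
Take all of Influencer (22 $, value 33) ; 18 $ left.
Fill the last 18 $ with part of Outdoor: 18/25 of it earns 26.64.
Total value = 59.64.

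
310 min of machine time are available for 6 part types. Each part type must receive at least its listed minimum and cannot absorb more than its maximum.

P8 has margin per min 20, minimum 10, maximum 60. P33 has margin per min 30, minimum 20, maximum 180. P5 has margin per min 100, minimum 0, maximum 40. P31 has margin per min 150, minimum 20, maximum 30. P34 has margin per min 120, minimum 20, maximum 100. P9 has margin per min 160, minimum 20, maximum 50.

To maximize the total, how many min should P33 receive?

Meeting every minimum uses 10+20+0+20+20+20 = 90 min, leaving 220.
Order the part types by margin per min: P9 160 > P31 150 > P34 120 > P5 100 > P33 30 > P8 20.
P9: +30 to 50 (cap) → 190 left.
P31 takes 10 more to reach its cap of 30 → 180 left.
Give P34 80 more to hit its cap of 100 → 100 left.
Give P5 40 more to hit its cap of 40 → 60 left.
P33 has room for 160 more but only 60 remain, so it gets 80.

80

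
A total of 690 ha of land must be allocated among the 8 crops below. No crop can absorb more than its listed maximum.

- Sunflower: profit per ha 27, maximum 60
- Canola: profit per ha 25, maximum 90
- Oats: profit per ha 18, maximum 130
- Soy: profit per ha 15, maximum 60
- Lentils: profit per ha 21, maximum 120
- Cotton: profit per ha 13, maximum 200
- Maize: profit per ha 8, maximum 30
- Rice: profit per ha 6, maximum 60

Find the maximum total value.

Rank by profit per ha: Sunflower 27 > Canola 25 > Lentils 21 > Oats 18 > Soy 15 > Cotton 13 > Maize 8 > Rice 6.
Sunflower takes 60 to reach its cap of 60 ; 630 left.
Canola: +90 to 90 (cap) ; 540 left.
Lentils: +120 to 120 (cap) ; 420 left.
Give Oats 130 to hit its cap of 130 ; 290 left.
Soy takes 60 to reach its cap of 60 ; 230 left.
Give Cotton 200 to hit its cap of 200 ; 30 left.
Maize takes 30 to reach its cap of 30 ; 0 left.
Total = 27×60 + 25×90 + 18×130 + 15×60 + 21×120 + 13×200 + 8×30 = 12470.

12470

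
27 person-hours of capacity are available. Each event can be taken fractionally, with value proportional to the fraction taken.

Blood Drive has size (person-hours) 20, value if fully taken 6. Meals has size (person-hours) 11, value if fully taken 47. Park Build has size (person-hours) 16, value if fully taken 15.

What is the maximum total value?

62

Rank by value-to-size ratio: Meals 47/11≈4.27, Park Build 15/16≈0.938, Blood Drive 6/20≈0.3.
Meals: take in full, 11 person-hours for value 47 — 16 left.
Park Build: take in full, 16 person-hours for value 15 — 0 left.
Total value = 62.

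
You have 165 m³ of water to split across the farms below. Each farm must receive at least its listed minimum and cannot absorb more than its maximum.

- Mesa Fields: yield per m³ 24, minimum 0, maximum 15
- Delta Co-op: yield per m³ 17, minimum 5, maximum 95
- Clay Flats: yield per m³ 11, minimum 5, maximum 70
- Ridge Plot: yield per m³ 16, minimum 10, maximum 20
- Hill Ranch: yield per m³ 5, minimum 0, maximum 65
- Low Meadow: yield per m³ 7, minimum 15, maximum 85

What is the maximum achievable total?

Meeting every minimum uses 0+5+5+10+0+15 = 35 m³, leaving 130.
Highest yield per m³ first: Mesa Fields 24 > Delta Co-op 17 > Ridge Plot 16 > Clay Flats 11 > Low Meadow 7 > Hill Ranch 5.
Mesa Fields takes 15 more to reach its cap of 15 → 115 left.
Delta Co-op: +90 to 95 (cap) → 25 left.
Ridge Plot takes 10 more to reach its cap of 20 → 15 left.
Clay Flats: +15 (room for 65) → 20. Pool exhausted.
Total = 24×15 + 17×95 + 11×20 + 16×20 + 7×15 = 2620.

2620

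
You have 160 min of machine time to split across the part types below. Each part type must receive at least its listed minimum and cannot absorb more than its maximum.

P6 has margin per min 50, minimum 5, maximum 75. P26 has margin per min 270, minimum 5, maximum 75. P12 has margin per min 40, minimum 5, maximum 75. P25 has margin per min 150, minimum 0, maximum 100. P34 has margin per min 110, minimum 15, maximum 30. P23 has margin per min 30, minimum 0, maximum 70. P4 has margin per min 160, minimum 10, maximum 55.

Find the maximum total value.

Meeting every minimum uses 5+5+5+0+15+0+10 = 40 min, leaving 120.
Rank by margin per min: P26 270 > P4 160 > P25 150 > P34 110 > P6 50 > P12 40 > P23 30.
P26: +70 to 75 (cap) — 50 left.
Give P4 45 more to hit its cap of 55 — 5 left.
P25 has room for 100 more but only 5 remain, so it gets 5.
Total = 50×5 + 270×75 + 40×5 + 150×5 + 110×15 + 160×55 = 31900.

31900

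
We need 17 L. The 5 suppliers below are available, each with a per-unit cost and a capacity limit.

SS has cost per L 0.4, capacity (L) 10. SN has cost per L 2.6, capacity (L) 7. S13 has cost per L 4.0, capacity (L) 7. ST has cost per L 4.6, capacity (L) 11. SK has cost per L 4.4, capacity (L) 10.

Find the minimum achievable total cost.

22.2

Fill from the cheapest supplier first.
SS (0.4): use full 10 ; 7 L to go.
SN at 2.6: take all 7 L ; 0 still needed.
S13, SK, ST: unused.
Cost = 10×0.4 + 7×2.6 = 22.2.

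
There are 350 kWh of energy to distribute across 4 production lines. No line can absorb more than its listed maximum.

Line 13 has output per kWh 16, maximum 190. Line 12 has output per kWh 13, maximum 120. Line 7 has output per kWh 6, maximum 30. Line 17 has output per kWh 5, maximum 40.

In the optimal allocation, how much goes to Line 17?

10

Rank by output per kWh: Line 13 16 > Line 12 13 > Line 7 6 > Line 17 5.
Line 13 takes 190 to reach its cap of 190 — 160 left.
Line 12 takes 120 to reach its cap of 120 — 40 left.
Line 7: +30 to 30 (cap) — 10 left.
Only 10 left; Line 17 takes them to reach 10.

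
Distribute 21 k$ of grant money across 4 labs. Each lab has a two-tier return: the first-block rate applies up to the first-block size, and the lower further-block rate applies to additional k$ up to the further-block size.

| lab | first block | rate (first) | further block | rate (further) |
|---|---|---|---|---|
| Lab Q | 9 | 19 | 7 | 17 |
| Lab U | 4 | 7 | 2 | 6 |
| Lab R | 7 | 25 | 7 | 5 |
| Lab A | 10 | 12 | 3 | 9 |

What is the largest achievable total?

431

Rank every tier by rate: Lab R/T1 25 > Lab Q/T1 19 > Lab Q/T2 17 > Lab A/T1 12 > Lab A/T2 9 > Lab U/T1 7 > Lab U/T2 6 > Lab R/T2 5.
Fill Lab R T1 block (7 at 25) → 14 left.
Lab Q/T1 (19): +9 → 5 left.
Lab Q/T2: +5 of 7 at 17; pool empty.
Total = 25×7 + 19×9 + 17×5 = 431.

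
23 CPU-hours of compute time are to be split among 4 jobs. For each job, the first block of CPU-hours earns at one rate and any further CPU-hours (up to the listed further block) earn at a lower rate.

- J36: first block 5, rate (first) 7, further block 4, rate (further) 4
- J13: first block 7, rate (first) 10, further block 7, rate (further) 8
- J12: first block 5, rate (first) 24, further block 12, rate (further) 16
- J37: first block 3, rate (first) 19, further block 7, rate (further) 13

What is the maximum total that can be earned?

Order all 8 blocks by rate: J12/first 24 > J37/first 19 > J12/second 16 > J37/second 13 > J13/first 10 > J13/second 8 > J36/first 7 > J36/second 4.
J12/first (24): +5 — 18 left.
J37 first at 19: fill all 3 — 15 left.
J12 second at 16: fill all 12 — 3 left.
J37/second: +3 of 7 at 13; pool empty.
Total = 24×5 + 19×3 + 16×12 + 13×3 = 408.

408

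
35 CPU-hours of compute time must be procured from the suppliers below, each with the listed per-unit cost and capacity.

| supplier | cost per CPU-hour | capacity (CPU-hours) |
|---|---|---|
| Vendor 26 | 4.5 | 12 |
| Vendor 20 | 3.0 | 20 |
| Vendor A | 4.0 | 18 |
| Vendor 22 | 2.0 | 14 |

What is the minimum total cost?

92

Fill from the cheapest supplier first.
Take 14 from Vendor 22 at 2.0 ; need 21 more.
Vendor 20 (3.0): use full 20 ; 1 CPU-hours to go.
Vendor A at 4.0: take 1 of its 18 ; requirement met.
Vendor 26: unused.
Cost = 14×2.0 + 20×3.0 + 1×4.0 = 92.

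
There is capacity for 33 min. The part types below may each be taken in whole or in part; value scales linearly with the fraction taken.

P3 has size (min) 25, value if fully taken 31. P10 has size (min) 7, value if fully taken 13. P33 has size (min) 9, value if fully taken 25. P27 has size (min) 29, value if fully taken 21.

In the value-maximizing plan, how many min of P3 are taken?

Best value per unit of size first: P33 25/9≈2.78, P10 13/7≈1.86, P3 31/25≈1.24, P27 21/29≈0.724.
P33: take in full, 9 min for value 25 ; 24 left.
P10: take in full, 7 min for value 13 ; 17 left.
Fill the last 17 min with part of P3: 17/25 of it earns 21.08.

17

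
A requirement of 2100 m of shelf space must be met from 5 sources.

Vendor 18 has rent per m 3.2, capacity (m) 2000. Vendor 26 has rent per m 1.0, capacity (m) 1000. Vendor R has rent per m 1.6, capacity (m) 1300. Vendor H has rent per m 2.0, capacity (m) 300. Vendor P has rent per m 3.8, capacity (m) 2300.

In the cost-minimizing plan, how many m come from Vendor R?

Cheapest first:
Vendor 26 at 1.0: take all 1000 m ; 1100 still needed.
Vendor R at 1.6: take 1100 of its 1300 ; requirement met.
Vendor H, Vendor 18, Vendor P: unused.

1100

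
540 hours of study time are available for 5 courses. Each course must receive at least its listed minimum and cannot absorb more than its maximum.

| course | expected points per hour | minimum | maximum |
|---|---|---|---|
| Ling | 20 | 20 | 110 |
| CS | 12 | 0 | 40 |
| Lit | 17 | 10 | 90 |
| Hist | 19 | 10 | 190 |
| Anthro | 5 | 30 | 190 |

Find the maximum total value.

8370

Meeting every minimum uses 20+0+10+10+30 = 70 hours, leaving 470.
Rank by expected points per hour: Ling 20 > Hist 19 > Lit 17 > CS 12 > Anthro 5.
Give Ling 90 more to hit its cap of 110 → 380 left.
Give Hist 180 more to hit its cap of 190 → 200 left.
Give Lit 80 more to hit its cap of 90 → 120 left.
CS takes 40 more to reach its cap of 40 → 80 left.
Anthro: +80 (room for 160) → 110. Pool exhausted.
Total = 20×110 + 12×40 + 17×90 + 19×190 + 5×110 = 8370.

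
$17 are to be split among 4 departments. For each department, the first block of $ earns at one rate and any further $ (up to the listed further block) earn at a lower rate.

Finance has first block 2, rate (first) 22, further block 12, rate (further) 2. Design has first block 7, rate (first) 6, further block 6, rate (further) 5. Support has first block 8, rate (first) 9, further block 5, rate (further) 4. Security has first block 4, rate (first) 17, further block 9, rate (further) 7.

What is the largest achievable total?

Treat each block as its own option and order by rate: Finance/T1 22 > Security/T1 17 > Support/T1 9 > Security/T2 7 > Design/T1 6 > Design/T2 5 > Support/T2 4 > Finance/T2 2.
Finance T1 at 22: fill all 2 — 15 left.
Fill Security T1 block (4 at 17) — 11 left.
Support T1 at 9: fill all 8 — 3 left.
Security T2 at 7: only 3 left, fill 3.
Total = 22×2 + 17×4 + 9×8 + 7×3 = 205.

205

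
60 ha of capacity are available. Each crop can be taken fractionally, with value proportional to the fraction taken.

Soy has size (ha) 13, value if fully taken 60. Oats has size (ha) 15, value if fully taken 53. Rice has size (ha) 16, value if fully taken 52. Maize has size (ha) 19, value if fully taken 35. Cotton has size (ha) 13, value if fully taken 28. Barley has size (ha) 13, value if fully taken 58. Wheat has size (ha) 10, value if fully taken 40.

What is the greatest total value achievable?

Sort by value density: Soy 60/13≈4.62, Barley 58/13≈4.46, Wheat 40/10≈4, Oats 53/15≈3.53, Rice 52/16≈3.25, Cotton 28/13≈2.15, Maize 35/19≈1.84.
Take all of Soy (13 ha, value 60) ; 47 ha left.
All 13 ha of Barley fit (value 58) ; 34 remain.
All 10 ha of Wheat fit (value 40) ; 24 remain.
Oats: take in full, 15 ha for value 53 ; 9 left.
9 ha left: a 9/16 share of Rice gives 52×9/16 = 29.25.
Total value = 240.25.

240.25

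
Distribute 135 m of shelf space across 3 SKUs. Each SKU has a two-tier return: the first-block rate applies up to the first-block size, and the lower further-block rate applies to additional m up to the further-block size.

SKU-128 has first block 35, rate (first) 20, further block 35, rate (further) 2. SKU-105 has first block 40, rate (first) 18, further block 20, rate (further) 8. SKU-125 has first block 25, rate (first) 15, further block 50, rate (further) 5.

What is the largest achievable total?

2030

Rank every tier by rate: SKU-128/tier1 20 > SKU-105/tier1 18 > SKU-125/tier1 15 > SKU-105/tier2 8 > SKU-125/tier2 5 > SKU-128/tier2 2.
SKU-128 tier1 at 20: fill all 35 — 100 left.
Fill SKU-105 tier1 block (40 at 18) — 60 left.
SKU-125 tier1 at 15: fill all 25 — 35 left.
SKU-105/tier2 (8): +20 — 15 left.
SKU-125/tier2: +15 of 50 at 5; pool empty.
Total = 20×35 + 18×40 + 15×25 + 8×20 + 5×15 = 2030.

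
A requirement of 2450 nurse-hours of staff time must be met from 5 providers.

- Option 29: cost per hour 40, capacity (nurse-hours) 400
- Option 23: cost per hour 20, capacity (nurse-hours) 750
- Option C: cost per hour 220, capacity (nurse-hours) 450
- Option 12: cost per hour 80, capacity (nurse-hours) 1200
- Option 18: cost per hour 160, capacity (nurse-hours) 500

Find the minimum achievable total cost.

Fill from the cheapest provider first.
Take 750 from Option 23 at 20 — need 1700 more.
Option 29 (40): use full 400 — 1300 nurse-hours to go.
Take 1200 from Option 12 at 80 — need 100 more.
Option 18 (160): take the remaining 100 — done.
Option C: unused.
Cost = 750×20 + 400×40 + 1200×80 + 100×160 = 143000.

143000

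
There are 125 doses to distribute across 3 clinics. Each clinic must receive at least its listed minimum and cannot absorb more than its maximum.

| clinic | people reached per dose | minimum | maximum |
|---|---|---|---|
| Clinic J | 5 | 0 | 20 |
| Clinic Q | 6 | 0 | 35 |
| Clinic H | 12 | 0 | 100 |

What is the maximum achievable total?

Meeting every minimum uses 0+0+0 = 0 doses, leaving 125.
Order the clinics by people reached per dose: Clinic H 12 > Clinic Q 6 > Clinic J 5.
Clinic H: +100 to 100 (cap) → 25 left.
Clinic Q has room for 35 more but only 25 remain, so it gets 25.
Total = 6×25 + 12×100 = 1350.

1350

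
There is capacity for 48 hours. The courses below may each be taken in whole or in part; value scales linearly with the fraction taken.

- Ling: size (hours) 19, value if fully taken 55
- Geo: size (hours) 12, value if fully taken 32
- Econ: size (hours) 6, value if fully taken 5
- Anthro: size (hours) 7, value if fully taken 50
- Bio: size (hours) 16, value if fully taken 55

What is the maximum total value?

176

Rank by value-to-size ratio: Anthro 50/7≈7.14, Bio 55/16≈3.44, Ling 55/19≈2.89, Geo 32/12≈2.67, Econ 5/6≈0.833.
Take all of Anthro (7 hours, value 50) — 41 hours left.
Take all of Bio (16 hours, value 55) — 25 hours left.
Ling: take in full, 19 hours for value 55 — 6 left.
6 hours left: a 6/12 share of Geo gives 32×6/12 = 16.
Total value = 176.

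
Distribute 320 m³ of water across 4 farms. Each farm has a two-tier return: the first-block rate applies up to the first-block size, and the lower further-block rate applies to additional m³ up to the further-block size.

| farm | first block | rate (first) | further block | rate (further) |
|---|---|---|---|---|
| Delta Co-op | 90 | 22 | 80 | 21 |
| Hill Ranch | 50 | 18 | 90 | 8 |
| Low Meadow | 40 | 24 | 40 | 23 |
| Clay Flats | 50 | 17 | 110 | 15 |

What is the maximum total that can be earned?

6780

Order all 8 blocks by rate: Low Meadow/tier1 24 > Low Meadow/tier2 23 > Delta Co-op/tier1 22 > Delta Co-op/tier2 21 > Hill Ranch/tier1 18 > Clay Flats/tier1 17 > Clay Flats/tier2 15 > Hill Ranch/tier2 8.
Low Meadow/tier1 (24): +40 → 280 left.
Low Meadow tier2 at 23: fill all 40 → 240 left.
Delta Co-op/tier1 (22): +90 → 150 left.
Delta Co-op/tier2 (21): +80 → 70 left.
Hill Ranch tier1 at 18: fill all 50 → 20 left.
Clay Flats tier1 at 17: only 20 left, fill 20.
Total = 24×40 + 23×40 + 22×90 + 21×80 + 18×50 + 17×20 = 6780.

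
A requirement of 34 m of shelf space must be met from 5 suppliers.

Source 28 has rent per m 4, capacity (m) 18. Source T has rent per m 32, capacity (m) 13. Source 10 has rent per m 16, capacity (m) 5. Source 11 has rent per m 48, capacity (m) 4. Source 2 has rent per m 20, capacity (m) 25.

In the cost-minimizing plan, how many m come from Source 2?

11

Use suppliers in increasing cost order.
Source 28 at 4: take all 18 m — 16 still needed.
Source 10 (16): use full 5 — 11 m to go.
Take 11 from Source 2 at 20 to finish.
Source T, Source 11: unused.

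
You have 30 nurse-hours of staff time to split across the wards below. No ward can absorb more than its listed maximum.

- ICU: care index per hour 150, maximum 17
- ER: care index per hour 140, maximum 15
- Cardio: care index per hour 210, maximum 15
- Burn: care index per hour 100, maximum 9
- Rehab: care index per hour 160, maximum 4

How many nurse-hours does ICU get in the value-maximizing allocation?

Highest care index per hour first: Cardio 210 > Rehab 160 > ICU 150 > ER 140 > Burn 100.
Cardio: +15 to 15 (cap) → 15 left.
Rehab takes 4 to reach its cap of 4 → 11 left.
Only 11 left; ICU takes them to reach 11.

11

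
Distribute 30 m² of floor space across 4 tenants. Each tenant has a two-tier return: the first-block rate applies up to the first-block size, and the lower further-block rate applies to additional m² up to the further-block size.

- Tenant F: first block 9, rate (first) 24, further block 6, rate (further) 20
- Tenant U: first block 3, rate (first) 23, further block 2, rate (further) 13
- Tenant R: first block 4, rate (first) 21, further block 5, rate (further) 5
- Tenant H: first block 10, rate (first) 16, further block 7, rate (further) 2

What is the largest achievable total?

Rank every tier by rate: Tenant F/first 24 > Tenant U/first 23 > Tenant R/first 21 > Tenant F/second 20 > Tenant H/first 16 > Tenant U/second 13 > Tenant R/second 5 > Tenant H/second 2.
Fill Tenant F first block (9 at 24) → 21 left.
Tenant U first at 23: fill all 3 → 18 left.
Fill Tenant R first block (4 at 21) → 14 left.
Tenant F second at 20: fill all 6 → 8 left.
8 remain; put them into Tenant H first at 16.
Total = 24×9 + 23×3 + 21×4 + 20×6 + 16×8 = 617.

617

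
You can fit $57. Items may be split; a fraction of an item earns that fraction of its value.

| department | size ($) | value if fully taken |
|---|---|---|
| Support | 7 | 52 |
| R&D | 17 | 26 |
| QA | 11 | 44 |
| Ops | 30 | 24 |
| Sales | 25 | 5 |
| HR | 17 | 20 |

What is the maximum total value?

146

Rank by value-to-size ratio: Support 52/7≈7.43, QA 44/11≈4, R&D 26/17≈1.53, HR 20/17≈1.18, Ops 24/30≈0.8, Sales 5/25≈0.2.
Take all of Support (7 $, value 52) → 50 $ left.
QA: take in full, 11 $ for value 44 → 39 left.
All 17 $ of R&D fit (value 26) → 22 remain.
HR: take in full, 17 $ for value 20 → 5 left.
Only 5 $ remain; take 5/30 of Ops for value 24×5/30 = 4.
Total value = 146.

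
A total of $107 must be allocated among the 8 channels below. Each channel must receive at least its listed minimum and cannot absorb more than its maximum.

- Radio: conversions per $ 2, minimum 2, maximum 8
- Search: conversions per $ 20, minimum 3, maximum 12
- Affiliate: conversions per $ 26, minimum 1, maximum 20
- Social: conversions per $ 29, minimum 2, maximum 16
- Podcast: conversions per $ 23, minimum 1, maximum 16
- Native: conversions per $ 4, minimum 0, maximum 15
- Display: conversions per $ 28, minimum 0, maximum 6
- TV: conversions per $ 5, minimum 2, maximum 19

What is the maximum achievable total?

Meeting every minimum uses 2+3+1+2+1+0+0+2 = 11 $, leaving 96.
Rank by conversions per $: Social 29 > Display 28 > Affiliate 26 > Podcast 23 > Search 20 > TV 5 > Native 4 > Radio 2.
Social: +14 to 16 (cap) → 82 left.
Give Display 6 more to hit its cap of 6 → 76 left.
Affiliate: +19 to 20 (cap) → 57 left.
Podcast takes 15 more to reach its cap of 16 → 42 left.
Search: +9 to 12 (cap) → 33 left.
TV: +17 to 19 (cap) → 16 left.
Native takes 15 more to reach its cap of 15 → 1 left.
Radio: +1 (room for 6) → 3. Pool exhausted.
Total = 2×3 + 20×12 + 26×20 + 29×16 + 23×16 + 4×15 + 28×6 + 5×19 = 1921.

1921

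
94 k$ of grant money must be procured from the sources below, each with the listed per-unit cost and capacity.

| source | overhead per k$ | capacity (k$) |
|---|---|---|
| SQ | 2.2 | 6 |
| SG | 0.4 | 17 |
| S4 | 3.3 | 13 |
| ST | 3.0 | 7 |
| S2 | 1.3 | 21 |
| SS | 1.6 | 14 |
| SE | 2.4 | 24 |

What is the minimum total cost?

Fill from the cheapest source first.
SG (0.4): use full 17 — 77 k$ to go.
S2 (1.3): use full 21 — 56 k$ to go.
SS (1.6): use full 14 — 42 k$ to go.
SQ (2.2): use full 6 — 36 k$ to go.
SE at 2.4: take all 24 k$ — 12 still needed.
ST (3.0): use full 7 — 5 k$ to go.
Take 5 from S4 at 3.3 to finish.
Cost = 17×0.4 + 21×1.3 + 14×1.6 + 6×2.2 + 24×2.4 + 7×3.0 + 5×3.3 = 164.8.

164.8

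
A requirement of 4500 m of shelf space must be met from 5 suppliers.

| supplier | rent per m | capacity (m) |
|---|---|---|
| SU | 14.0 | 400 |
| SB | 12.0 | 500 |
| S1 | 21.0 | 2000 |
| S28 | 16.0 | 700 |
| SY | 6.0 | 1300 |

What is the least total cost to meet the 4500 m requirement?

64200

Use suppliers in increasing cost order.
SY (6.0): use full 1300 → 3200 m to go.
Take 500 from SB at 12.0 → need 2700 more.
Take 400 from SU at 14.0 → need 2300 more.
Take 700 from S28 at 16.0 → need 1600 more.
Take 1600 from S1 at 21.0 to finish.
Cost = 1300×6.0 + 500×12.0 + 400×14.0 + 700×16.0 + 1600×21.0 = 64200.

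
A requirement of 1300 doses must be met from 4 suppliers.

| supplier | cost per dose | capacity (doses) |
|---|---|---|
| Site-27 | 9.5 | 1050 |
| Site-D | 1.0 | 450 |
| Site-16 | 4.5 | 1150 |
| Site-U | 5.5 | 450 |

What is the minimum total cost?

Fill from the cheapest supplier first.
Site-D at 1.0: take all 450 doses → 850 still needed.
Site-16 at 4.5: take 850 of its 1150 → requirement met.
Site-U, Site-27: unused.
Cost = 450×1.0 + 850×4.5 = 4275.

4275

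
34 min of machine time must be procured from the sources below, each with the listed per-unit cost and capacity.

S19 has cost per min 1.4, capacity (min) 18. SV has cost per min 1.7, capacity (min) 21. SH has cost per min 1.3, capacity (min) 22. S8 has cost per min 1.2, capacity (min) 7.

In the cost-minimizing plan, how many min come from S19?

Cheapest first:
S8 at 1.2: take all 7 min ; 27 still needed.
SH at 1.3: take all 22 min ; 5 still needed.
S19 at 1.4: take 5 of its 18 ; requirement met.
SV: unused.

5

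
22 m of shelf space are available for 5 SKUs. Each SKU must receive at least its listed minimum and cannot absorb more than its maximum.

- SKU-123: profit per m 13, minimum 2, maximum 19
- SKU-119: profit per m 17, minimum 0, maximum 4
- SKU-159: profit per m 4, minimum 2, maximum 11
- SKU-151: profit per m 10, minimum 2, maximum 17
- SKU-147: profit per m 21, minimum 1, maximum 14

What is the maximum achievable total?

Meeting every minimum uses 2+0+2+2+1 = 7 m, leaving 15.
Rank by profit per m: SKU-147 21 > SKU-119 17 > SKU-123 13 > SKU-151 10 > SKU-159 4.
Give SKU-147 13 more to hit its cap of 14 ; 2 left.
SKU-119 has room for 4 more but only 2 remain, so it gets 2.
Total = 13×2 + 17×2 + 4×2 + 10×2 + 21×14 = 382.

382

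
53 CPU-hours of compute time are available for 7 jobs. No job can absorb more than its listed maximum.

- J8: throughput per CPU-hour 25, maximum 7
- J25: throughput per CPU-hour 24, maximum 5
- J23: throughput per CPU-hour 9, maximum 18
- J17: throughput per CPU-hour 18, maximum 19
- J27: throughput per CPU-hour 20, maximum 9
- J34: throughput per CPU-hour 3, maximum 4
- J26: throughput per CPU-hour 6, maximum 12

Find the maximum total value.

Order the jobs by throughput per CPU-hour: J8 25 > J25 24 > J27 20 > J17 18 > J23 9 > J26 6 > J34 3.
J8 takes 7 to reach its cap of 7 ; 46 left.
Give J25 5 to hit its cap of 5 ; 41 left.
J27 takes 9 to reach its cap of 9 ; 32 left.
Give J17 19 to hit its cap of 19 ; 13 left.
J23: +13 (room for 18) → 13. Pool exhausted.
Total = 25×7 + 24×5 + 9×13 + 18×19 + 20×9 = 934.

934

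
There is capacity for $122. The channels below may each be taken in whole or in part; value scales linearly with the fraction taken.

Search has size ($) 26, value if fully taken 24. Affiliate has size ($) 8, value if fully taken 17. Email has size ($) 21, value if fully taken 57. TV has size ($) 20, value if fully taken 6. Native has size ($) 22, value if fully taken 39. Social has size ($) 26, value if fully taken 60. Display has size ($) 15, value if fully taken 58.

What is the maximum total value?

Best value per unit of size first: Display 58/15≈3.87, Email 57/21≈2.71, Social 60/26≈2.31, Affiliate 17/8≈2.12, Native 39/22≈1.77, Search 24/26≈0.923, TV 6/20≈0.3.
Take all of Display (15 $, value 58) — 107 $ left.
All 21 $ of Email fit (value 57) — 86 remain.
Take all of Social (26 $, value 60) — 60 $ left.
Take all of Affiliate (8 $, value 17) — 52 $ left.
All 22 $ of Native fit (value 39) — 30 remain.
All 26 $ of Search fit (value 24) — 4 remain.
Only 4 $ remain; take 4/20 of TV for value 6×4/20 = 1.2.
Total value = 256.2.

256.2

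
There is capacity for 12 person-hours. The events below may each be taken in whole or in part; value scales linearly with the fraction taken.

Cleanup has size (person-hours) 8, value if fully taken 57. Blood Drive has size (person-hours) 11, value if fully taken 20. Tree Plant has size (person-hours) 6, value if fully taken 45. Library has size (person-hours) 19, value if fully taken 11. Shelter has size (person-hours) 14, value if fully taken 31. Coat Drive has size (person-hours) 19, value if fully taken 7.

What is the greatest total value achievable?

87.75

Rank by value-to-size ratio: Tree Plant 45/6≈7.5, Cleanup 57/8≈7.12, Shelter 31/14≈2.21, Blood Drive 20/11≈1.82, Library 11/19≈0.579, Coat Drive 7/19≈0.368.
Take all of Tree Plant (6 person-hours, value 45) → 6 person-hours left.
Fill the last 6 person-hours with part of Cleanup: 6/8 of it earns 42.75.
Total value = 87.75.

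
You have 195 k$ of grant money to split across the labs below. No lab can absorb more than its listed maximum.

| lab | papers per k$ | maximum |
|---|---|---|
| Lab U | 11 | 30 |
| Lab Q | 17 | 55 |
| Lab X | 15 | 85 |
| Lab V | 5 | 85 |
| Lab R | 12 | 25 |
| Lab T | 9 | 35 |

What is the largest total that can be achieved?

2840

Order the labs by papers per k$: Lab Q 17 > Lab X 15 > Lab R 12 > Lab U 11 > Lab T 9 > Lab V 5.
Give Lab Q 55 to hit its cap of 55 — 140 left.
Give Lab X 85 to hit its cap of 85 — 55 left.
Lab R takes 25 to reach its cap of 25 — 30 left.
Lab U: +30 to 30 (cap) — 0 left.
Total = 11×30 + 17×55 + 15×85 + 12×25 = 2840.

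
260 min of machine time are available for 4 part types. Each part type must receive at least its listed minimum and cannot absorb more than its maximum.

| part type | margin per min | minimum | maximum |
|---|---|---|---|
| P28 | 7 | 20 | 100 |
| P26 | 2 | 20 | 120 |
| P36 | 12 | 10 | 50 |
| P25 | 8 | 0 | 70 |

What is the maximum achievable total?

1940

Meeting every minimum uses 20+20+10+0 = 50 min, leaving 210.
Highest margin per min first: P36 12 > P25 8 > P28 7 > P26 2.
P36 takes 40 more to reach its cap of 50 → 170 left.
Give P25 70 more to hit its cap of 70 → 100 left.
P28: +80 to 100 (cap) → 20 left.
Only 20 left; P26 takes them to reach 40.
Total = 7×100 + 2×40 + 12×50 + 8×70 = 1940.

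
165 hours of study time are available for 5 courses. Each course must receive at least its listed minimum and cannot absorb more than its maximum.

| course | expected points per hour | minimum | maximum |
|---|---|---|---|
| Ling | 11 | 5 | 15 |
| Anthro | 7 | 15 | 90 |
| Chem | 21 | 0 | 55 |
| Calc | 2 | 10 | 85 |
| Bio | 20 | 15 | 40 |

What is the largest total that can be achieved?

2455

Meeting every minimum uses 5+15+0+10+15 = 45 hours, leaving 120.
Highest expected points per hour first: Chem 21 > Bio 20 > Ling 11 > Anthro 7 > Calc 2.
Chem: +55 to 55 (cap) — 65 left.
Give Bio 25 more to hit its cap of 40 — 40 left.
Give Ling 10 more to hit its cap of 15 — 30 left.
Only 30 left; Anthro takes them to reach 45.
Total = 11×15 + 7×45 + 21×55 + 2×10 + 20×40 = 2455.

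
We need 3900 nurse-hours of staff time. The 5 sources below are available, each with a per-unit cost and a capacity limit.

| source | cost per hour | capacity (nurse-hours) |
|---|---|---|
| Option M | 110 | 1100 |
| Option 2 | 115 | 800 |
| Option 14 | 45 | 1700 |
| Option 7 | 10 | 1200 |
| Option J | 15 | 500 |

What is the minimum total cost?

151000

Cheapest first:
Take 1200 from Option 7 at 10 → need 2700 more.
Option J at 15: take all 500 nurse-hours → 2200 still needed.
Option 14 at 45: take all 1700 nurse-hours → 500 still needed.
Option M (110): take the remaining 500 → done.
Option 2: unused.
Cost = 1200×10 + 500×15 + 1700×45 + 500×110 = 151000.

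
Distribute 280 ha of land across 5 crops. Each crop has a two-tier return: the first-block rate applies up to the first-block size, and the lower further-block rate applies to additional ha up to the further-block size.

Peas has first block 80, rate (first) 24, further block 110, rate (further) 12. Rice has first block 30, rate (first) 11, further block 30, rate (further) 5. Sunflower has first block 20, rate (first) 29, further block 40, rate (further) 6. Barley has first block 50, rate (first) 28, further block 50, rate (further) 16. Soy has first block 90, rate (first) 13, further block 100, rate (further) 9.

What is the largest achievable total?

5740

Treat each block as its own option and order by rate: Sunflower/T1 29 > Barley/T1 28 > Peas/T1 24 > Barley/T2 16 > Soy/T1 13 > Peas/T2 12 > Rice/T1 11 > Soy/T2 9 > Sunflower/T2 6 > Rice/T2 5.
Sunflower/T1 (29): +20 ; 260 left.
Barley/T1 (28): +50 ; 210 left.
Peas T1 at 24: fill all 80 ; 130 left.
Barley/T2 (16): +50 ; 80 left.
80 remain; put them into Soy T1 at 13.
Total = 29×20 + 28×50 + 24×80 + 16×50 + 13×80 = 5740.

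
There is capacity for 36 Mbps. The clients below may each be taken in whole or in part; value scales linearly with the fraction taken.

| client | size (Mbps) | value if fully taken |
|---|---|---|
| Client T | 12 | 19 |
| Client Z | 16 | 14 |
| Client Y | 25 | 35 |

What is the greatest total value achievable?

Rank by value-to-size ratio: Client T 19/12≈1.58, Client Y 35/25≈1.4, Client Z 14/16≈0.875.
Take all of Client T (12 Mbps, value 19) — 24 Mbps left.
Only 24 Mbps remain; take 24/25 of Client Y for value 35×24/25 = 33.6.
Total value = 52.6.

52.6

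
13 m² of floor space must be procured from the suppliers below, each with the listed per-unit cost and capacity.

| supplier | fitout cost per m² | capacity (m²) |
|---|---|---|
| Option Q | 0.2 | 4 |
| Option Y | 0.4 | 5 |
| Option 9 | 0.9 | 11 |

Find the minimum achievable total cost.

6.4

Cheapest first:
Take 4 from Option Q at 0.2 → need 9 more.
Take 5 from Option Y at 0.4 → need 4 more.
Option 9 at 0.9: take 4 of its 11 → requirement met.
Cost = 4×0.2 + 5×0.4 + 4×0.9 = 6.4.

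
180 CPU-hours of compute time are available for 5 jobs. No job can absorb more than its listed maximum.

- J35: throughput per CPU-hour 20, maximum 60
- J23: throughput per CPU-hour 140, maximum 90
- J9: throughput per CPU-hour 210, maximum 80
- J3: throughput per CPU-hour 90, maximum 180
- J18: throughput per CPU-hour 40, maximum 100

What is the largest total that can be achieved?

Order the jobs by throughput per CPU-hour: J9 210 > J23 140 > J3 90 > J18 40 > J35 20.
Give J9 80 to hit its cap of 80 ; 100 left.
J23: +90 to 90 (cap) ; 10 left.
J3: +10 (room for 180) → 10. Pool exhausted.
Total = 140×90 + 210×80 + 90×10 = 30300.

30300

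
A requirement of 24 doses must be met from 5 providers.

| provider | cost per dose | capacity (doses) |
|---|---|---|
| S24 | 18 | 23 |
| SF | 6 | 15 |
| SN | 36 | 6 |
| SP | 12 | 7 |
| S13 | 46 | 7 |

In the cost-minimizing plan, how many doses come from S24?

Use providers in increasing cost order.
SF at 6: take all 15 doses → 9 still needed.
Take 7 from SP at 12 → need 2 more.
S24 (18): take the remaining 2 → done.
SN, S13: unused.

2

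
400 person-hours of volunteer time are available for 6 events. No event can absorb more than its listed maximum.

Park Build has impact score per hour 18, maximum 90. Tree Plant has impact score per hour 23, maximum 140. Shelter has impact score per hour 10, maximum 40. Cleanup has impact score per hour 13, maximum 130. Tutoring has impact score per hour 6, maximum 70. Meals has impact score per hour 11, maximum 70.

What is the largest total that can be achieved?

Order the events by impact score per hour: Tree Plant 23 > Park Build 18 > Cleanup 13 > Meals 11 > Shelter 10 > Tutoring 6.
Give Tree Plant 140 to hit its cap of 140 ; 260 left.
Park Build takes 90 to reach its cap of 90 ; 170 left.
Cleanup: +130 to 130 (cap) ; 40 left.
Meals: +40 (room for 70) → 40. Pool exhausted.
Total = 18×90 + 23×140 + 13×130 + 11×40 = 6970.

6970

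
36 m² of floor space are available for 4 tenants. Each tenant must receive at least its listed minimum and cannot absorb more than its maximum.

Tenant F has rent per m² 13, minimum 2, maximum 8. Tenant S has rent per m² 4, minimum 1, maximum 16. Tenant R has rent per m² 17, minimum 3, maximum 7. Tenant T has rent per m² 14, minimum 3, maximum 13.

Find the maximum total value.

437

Meeting every minimum uses 2+1+3+3 = 9 m², leaving 27.
Order the tenants by rent per m²: Tenant R 17 > Tenant T 14 > Tenant F 13 > Tenant S 4.
Tenant R: +4 to 7 (cap) — 23 left.
Give Tenant T 10 more to hit its cap of 13 — 13 left.
Give Tenant F 6 more to hit its cap of 8 — 7 left.
Tenant S has room for 15 more but only 7 remain, so it gets 8.
Total = 13×8 + 4×8 + 17×7 + 14×13 = 437.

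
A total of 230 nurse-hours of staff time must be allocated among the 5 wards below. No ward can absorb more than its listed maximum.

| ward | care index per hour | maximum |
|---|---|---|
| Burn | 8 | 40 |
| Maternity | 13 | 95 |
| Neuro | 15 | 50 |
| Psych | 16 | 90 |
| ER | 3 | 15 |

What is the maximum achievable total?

Rank by care index per hour: Psych 16 > Neuro 15 > Maternity 13 > Burn 8 > ER 3.
Psych takes 90 to reach its cap of 90 — 140 left.
Give Neuro 50 to hit its cap of 50 — 90 left.
Only 90 left; Maternity takes them to reach 90.
Total = 13×90 + 15×50 + 16×90 = 3360.

3360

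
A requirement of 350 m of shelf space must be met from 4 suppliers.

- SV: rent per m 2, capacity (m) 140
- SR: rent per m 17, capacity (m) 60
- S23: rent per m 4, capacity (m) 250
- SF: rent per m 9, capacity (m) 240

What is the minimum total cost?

Use suppliers in increasing cost order.
SV (2): use full 140 — 210 m to go.
S23 (4): take the remaining 210 — done.
SF, SR: unused.
Cost = 140×2 + 210×4 = 1120.

1120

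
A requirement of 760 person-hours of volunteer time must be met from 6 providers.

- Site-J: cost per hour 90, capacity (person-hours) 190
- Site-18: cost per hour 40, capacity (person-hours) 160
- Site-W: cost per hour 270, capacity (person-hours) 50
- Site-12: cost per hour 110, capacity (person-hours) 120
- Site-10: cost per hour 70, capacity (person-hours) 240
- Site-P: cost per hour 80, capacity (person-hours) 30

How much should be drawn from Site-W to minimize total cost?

Cheapest first:
Take 160 from Site-18 at 40 — need 600 more.
Take 240 from Site-10 at 70 — need 360 more.
Site-P (80): use full 30 — 330 person-hours to go.
Site-J (90): use full 190 — 140 person-hours to go.
Site-12 at 110: take all 120 person-hours — 20 still needed.
Site-W at 270: take 20 of its 50 — requirement met.

20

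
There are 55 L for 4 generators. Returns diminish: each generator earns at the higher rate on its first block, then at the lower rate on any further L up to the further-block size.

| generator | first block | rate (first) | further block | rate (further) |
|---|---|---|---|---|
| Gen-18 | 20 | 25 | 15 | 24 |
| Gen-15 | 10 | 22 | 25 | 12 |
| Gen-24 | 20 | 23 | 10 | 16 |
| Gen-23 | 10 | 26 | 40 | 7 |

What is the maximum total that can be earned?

1350

Treat each block as its own option and order by rate: Gen-23/first 26 > Gen-18/first 25 > Gen-18/second 24 > Gen-24/first 23 > Gen-15/first 22 > Gen-24/second 16 > Gen-15/second 12 > Gen-23/second 7.
Fill Gen-23 first block (10 at 26) — 45 left.
Gen-18 first at 25: fill all 20 — 25 left.
Gen-18/second (24): +15 — 10 left.
Gen-24/first: +10 of 20 at 23; pool empty.
Total = 26×10 + 25×20 + 24×15 + 23×10 = 1350.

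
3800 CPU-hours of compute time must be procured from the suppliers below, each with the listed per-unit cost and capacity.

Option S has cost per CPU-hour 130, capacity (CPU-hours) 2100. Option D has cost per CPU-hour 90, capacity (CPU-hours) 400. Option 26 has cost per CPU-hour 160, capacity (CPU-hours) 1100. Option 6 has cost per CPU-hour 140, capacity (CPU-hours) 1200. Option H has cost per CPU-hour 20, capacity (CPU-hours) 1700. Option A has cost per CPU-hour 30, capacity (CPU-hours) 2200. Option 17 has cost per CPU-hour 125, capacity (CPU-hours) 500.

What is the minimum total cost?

97000

Fill from the cheapest supplier first.
Take 1700 from Option H at 20 → need 2100 more.
Option A at 30: take 2100 of its 2200 → requirement met.
Option D, Option 17, Option S, Option 6, Option 26: unused.
Cost = 1700×20 + 2100×30 = 97000.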